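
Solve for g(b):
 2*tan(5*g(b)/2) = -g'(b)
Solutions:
 g(b) = -2*asin(C1*exp(-5*b))/5 + 2*pi/5
 g(b) = 2*asin(C1*exp(-5*b))/5


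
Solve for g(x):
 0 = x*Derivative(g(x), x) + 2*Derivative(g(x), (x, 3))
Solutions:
 g(x) = C1 + Integral(C2*airyai(-2^(2/3)*x/2) + C3*airybi(-2^(2/3)*x/2), x)


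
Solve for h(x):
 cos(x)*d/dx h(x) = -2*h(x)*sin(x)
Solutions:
 h(x) = C1*cos(x)^2


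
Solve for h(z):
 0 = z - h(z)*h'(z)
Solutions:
 h(z) = -sqrt(C1 + z^2)
 h(z) = sqrt(C1 + z^2)


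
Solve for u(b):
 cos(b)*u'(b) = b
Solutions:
 u(b) = C1 + Integral(b/cos(b), b)


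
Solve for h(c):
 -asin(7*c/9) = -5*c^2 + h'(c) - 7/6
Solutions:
 h(c) = C1 + 5*c^3/3 - c*asin(7*c/9) + 7*c/6 - sqrt(81 - 49*c^2)/7


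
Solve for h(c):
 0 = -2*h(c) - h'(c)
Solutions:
 h(c) = C1*exp(-2*c)


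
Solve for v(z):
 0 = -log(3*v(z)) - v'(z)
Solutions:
 Integral(1/(log(_y) + log(3)), (_y, v(z))) = C1 - z


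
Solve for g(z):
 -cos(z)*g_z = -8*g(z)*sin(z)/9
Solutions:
 g(z) = C1/cos(z)^(8/9)


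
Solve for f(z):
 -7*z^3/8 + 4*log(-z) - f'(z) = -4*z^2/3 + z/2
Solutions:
 f(z) = C1 - 7*z^4/32 + 4*z^3/9 - z^2/4 + 4*z*log(-z) - 4*z


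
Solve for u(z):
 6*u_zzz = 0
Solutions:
 u(z) = C1 + C2*z + C3*z^2


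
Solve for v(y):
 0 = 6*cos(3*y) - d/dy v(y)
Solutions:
 v(y) = C1 + 2*sin(3*y)


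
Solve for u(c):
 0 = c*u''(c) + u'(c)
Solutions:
 u(c) = C1 + C2*log(c)


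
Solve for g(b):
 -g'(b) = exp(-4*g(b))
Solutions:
 g(b) = log(-I*(C1 - 4*b)^(1/4))
 g(b) = log(I*(C1 - 4*b)^(1/4))
 g(b) = log(-(C1 - 4*b)^(1/4))
 g(b) = log(C1 - 4*b)/4


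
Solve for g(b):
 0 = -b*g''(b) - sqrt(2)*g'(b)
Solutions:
 g(b) = C1 + C2*b^(1 - sqrt(2))


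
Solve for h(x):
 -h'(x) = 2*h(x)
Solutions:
 h(x) = C1*exp(-2*x)


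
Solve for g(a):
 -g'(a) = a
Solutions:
 g(a) = C1 - a^2/2


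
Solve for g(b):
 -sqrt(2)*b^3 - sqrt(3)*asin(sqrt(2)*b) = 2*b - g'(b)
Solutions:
 g(b) = C1 + sqrt(2)*b^4/4 + b^2 + sqrt(3)*(b*asin(sqrt(2)*b) + sqrt(2)*sqrt(1 - 2*b^2)/2)


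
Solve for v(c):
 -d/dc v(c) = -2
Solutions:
 v(c) = C1 + 2*c


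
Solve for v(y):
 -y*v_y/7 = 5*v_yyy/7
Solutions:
 v(y) = C1 + Integral(C2*airyai(-5^(2/3)*y/5) + C3*airybi(-5^(2/3)*y/5), y)


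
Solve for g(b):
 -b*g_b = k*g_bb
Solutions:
 g(b) = C1 + C2*sqrt(k)*erf(sqrt(2)*b*sqrt(1/k)/2)


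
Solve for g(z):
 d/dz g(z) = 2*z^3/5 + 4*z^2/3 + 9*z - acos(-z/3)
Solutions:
 g(z) = C1 + z^4/10 + 4*z^3/9 + 9*z^2/2 - z*acos(-z/3) - sqrt(9 - z^2)


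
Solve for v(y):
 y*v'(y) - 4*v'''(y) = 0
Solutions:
 v(y) = C1 + Integral(C2*airyai(2^(1/3)*y/2) + C3*airybi(2^(1/3)*y/2), y)


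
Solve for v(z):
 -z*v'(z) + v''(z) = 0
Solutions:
 v(z) = C1 + C2*erfi(sqrt(2)*z/2)


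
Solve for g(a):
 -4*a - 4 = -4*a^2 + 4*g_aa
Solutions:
 g(a) = C1 + C2*a + a^4/12 - a^3/6 - a^2/2


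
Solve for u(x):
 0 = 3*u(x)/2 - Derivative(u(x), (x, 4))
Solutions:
 u(x) = C1*exp(-2^(3/4)*3^(1/4)*x/2) + C2*exp(2^(3/4)*3^(1/4)*x/2) + C3*sin(2^(3/4)*3^(1/4)*x/2) + C4*cos(2^(3/4)*3^(1/4)*x/2)


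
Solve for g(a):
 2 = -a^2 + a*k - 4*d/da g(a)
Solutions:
 g(a) = C1 - a^3/12 + a^2*k/8 - a/2


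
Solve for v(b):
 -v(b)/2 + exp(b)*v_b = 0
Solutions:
 v(b) = C1*exp(-exp(-b)/2)


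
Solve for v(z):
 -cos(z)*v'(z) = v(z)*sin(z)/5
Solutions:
 v(z) = C1*cos(z)^(1/5)


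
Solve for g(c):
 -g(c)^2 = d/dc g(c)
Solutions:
 g(c) = 1/(C1 + c)


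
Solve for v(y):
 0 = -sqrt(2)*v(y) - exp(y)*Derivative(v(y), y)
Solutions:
 v(y) = C1*exp(sqrt(2)*exp(-y))


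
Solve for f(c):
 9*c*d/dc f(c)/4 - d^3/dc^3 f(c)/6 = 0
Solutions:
 f(c) = C1 + Integral(C2*airyai(3*2^(2/3)*c/2) + C3*airybi(3*2^(2/3)*c/2), c)


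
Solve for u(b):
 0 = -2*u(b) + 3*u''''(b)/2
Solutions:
 u(b) = C1*exp(-sqrt(2)*3^(3/4)*b/3) + C2*exp(sqrt(2)*3^(3/4)*b/3) + C3*sin(sqrt(2)*3^(3/4)*b/3) + C4*cos(sqrt(2)*3^(3/4)*b/3)


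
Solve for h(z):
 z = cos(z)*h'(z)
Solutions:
 h(z) = C1 + Integral(z/cos(z), z)


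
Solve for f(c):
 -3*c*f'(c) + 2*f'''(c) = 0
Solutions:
 f(c) = C1 + Integral(C2*airyai(2^(2/3)*3^(1/3)*c/2) + C3*airybi(2^(2/3)*3^(1/3)*c/2), c)


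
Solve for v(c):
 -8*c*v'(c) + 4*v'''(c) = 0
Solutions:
 v(c) = C1 + Integral(C2*airyai(2^(1/3)*c) + C3*airybi(2^(1/3)*c), c)


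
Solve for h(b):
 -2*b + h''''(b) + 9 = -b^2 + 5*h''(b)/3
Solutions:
 h(b) = C1 + C2*b + C3*exp(-sqrt(15)*b/3) + C4*exp(sqrt(15)*b/3) + b^4/20 - b^3/5 + 153*b^2/50


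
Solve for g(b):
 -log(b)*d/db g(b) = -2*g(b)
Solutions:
 g(b) = C1*exp(2*li(b))


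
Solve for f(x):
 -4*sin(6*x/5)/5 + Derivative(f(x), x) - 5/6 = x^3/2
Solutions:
 f(x) = C1 + x^4/8 + 5*x/6 - 2*cos(6*x/5)/3


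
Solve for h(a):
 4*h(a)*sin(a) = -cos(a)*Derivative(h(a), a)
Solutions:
 h(a) = C1*cos(a)^4


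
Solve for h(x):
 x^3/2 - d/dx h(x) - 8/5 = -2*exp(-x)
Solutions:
 h(x) = C1 + x^4/8 - 8*x/5 - 2*exp(-x)


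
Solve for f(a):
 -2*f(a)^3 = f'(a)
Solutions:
 f(a) = -sqrt(2)*sqrt(-1/(C1 - 2*a))/2
 f(a) = sqrt(2)*sqrt(-1/(C1 - 2*a))/2


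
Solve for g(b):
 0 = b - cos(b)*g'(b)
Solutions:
 g(b) = C1 + Integral(b/cos(b), b)


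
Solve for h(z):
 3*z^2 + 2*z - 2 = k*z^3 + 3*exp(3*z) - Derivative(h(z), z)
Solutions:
 h(z) = C1 + k*z^4/4 - z^3 - z^2 + 2*z + exp(3*z)


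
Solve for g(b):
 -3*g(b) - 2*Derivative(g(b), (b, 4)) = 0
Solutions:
 g(b) = (C1*sin(6^(1/4)*b/2) + C2*cos(6^(1/4)*b/2))*exp(-6^(1/4)*b/2) + (C3*sin(6^(1/4)*b/2) + C4*cos(6^(1/4)*b/2))*exp(6^(1/4)*b/2)


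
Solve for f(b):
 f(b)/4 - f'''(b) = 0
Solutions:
 f(b) = C3*exp(2^(1/3)*b/2) + (C1*sin(2^(1/3)*sqrt(3)*b/4) + C2*cos(2^(1/3)*sqrt(3)*b/4))*exp(-2^(1/3)*b/4)


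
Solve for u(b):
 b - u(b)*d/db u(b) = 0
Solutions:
 u(b) = -sqrt(C1 + b^2)
 u(b) = sqrt(C1 + b^2)


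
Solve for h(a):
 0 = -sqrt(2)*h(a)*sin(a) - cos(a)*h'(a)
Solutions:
 h(a) = C1*cos(a)^(sqrt(2))


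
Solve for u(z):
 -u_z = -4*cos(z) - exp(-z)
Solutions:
 u(z) = C1 + 4*sin(z) - exp(-z)


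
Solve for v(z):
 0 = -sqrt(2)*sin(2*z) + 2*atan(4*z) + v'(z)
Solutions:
 v(z) = C1 - 2*z*atan(4*z) + log(16*z^2 + 1)/4 - sqrt(2)*cos(2*z)/2


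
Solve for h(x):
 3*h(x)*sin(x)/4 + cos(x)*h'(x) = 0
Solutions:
 h(x) = C1*cos(x)^(3/4)


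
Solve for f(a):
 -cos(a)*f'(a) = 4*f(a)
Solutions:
 f(a) = C1*(sin(a)^2 - 2*sin(a) + 1)/(sin(a)^2 + 2*sin(a) + 1)


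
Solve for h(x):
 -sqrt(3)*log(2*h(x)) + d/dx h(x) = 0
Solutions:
 -sqrt(3)*Integral(1/(log(_y) + log(2)), (_y, h(x)))/3 = C1 - x


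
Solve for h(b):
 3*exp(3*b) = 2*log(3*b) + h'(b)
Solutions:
 h(b) = C1 - 2*b*log(b) + 2*b*(1 - log(3)) + exp(3*b)


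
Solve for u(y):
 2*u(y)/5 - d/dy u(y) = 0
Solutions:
 u(y) = C1*exp(2*y/5)


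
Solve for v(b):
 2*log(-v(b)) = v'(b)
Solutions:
 -li(-v(b)) = C1 + 2*b


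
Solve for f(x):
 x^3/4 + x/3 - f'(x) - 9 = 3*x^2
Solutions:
 f(x) = C1 + x^4/16 - x^3 + x^2/6 - 9*x


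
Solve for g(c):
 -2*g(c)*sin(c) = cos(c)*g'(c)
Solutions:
 g(c) = C1*cos(c)^2


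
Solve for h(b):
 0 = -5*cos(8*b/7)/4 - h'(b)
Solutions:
 h(b) = C1 - 35*sin(8*b/7)/32


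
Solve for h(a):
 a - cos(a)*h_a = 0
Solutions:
 h(a) = C1 + Integral(a/cos(a), a)


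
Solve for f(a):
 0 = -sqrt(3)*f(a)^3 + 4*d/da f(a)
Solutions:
 f(a) = -sqrt(2)*sqrt(-1/(C1 + sqrt(3)*a))
 f(a) = sqrt(2)*sqrt(-1/(C1 + sqrt(3)*a))


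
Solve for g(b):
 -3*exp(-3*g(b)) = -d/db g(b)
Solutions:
 g(b) = log(C1 + 9*b)/3
 g(b) = log((-3^(1/3) - 3^(5/6)*I)*(C1 + 3*b)^(1/3)/2)
 g(b) = log((-3^(1/3) + 3^(5/6)*I)*(C1 + 3*b)^(1/3)/2)


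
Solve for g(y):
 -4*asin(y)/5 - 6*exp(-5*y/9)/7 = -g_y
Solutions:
 g(y) = C1 + 4*y*asin(y)/5 + 4*sqrt(1 - y^2)/5 - 54*exp(-5*y/9)/35


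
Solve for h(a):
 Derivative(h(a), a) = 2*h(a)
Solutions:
 h(a) = C1*exp(2*a)


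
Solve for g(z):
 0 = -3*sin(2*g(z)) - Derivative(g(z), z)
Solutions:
 g(z) = pi - acos((-C1 - exp(12*z))/(C1 - exp(12*z)))/2
 g(z) = acos((-C1 - exp(12*z))/(C1 - exp(12*z)))/2


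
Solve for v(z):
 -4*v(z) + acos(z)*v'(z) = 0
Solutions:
 v(z) = C1*exp(4*Integral(1/acos(z), z))


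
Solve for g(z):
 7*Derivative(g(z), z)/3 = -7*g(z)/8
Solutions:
 g(z) = C1*exp(-3*z/8)


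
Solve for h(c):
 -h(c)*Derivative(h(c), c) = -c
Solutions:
 h(c) = -sqrt(C1 + c^2)
 h(c) = sqrt(C1 + c^2)


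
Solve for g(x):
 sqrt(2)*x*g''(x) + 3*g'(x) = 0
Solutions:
 g(x) = C1 + C2*x^(1 - 3*sqrt(2)/2)


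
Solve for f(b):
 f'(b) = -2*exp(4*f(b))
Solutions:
 f(b) = log(-I*(1/(C1 + 8*b))^(1/4))
 f(b) = log(I*(1/(C1 + 8*b))^(1/4))
 f(b) = log(-(1/(C1 + 8*b))^(1/4))
 f(b) = log(1/(C1 + 8*b))/4


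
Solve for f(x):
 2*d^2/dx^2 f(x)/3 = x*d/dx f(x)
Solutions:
 f(x) = C1 + C2*erfi(sqrt(3)*x/2)


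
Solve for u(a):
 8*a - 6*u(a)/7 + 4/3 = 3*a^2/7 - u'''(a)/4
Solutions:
 u(a) = C3*exp(2*3^(1/3)*7^(2/3)*a/7) - a^2/2 + 28*a/3 + (C1*sin(3^(5/6)*7^(2/3)*a/7) + C2*cos(3^(5/6)*7^(2/3)*a/7))*exp(-3^(1/3)*7^(2/3)*a/7) + 14/9


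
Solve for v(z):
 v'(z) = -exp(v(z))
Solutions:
 v(z) = log(1/(C1 + z))


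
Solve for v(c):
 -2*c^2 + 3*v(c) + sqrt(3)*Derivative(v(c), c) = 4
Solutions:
 v(c) = C1*exp(-sqrt(3)*c) + 2*c^2/3 - 4*sqrt(3)*c/9 + 16/9


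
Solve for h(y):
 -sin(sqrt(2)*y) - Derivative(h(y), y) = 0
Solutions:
 h(y) = C1 + sqrt(2)*cos(sqrt(2)*y)/2


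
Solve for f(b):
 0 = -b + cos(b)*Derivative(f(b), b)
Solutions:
 f(b) = C1 + Integral(b/cos(b), b)


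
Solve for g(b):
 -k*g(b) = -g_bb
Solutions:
 g(b) = C1*exp(-b*sqrt(k)) + C2*exp(b*sqrt(k))


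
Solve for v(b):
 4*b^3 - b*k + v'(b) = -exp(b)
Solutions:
 v(b) = C1 - b^4 + b^2*k/2 - exp(b)


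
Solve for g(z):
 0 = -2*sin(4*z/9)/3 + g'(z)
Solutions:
 g(z) = C1 - 3*cos(4*z/9)/2


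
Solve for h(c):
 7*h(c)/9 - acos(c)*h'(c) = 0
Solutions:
 h(c) = C1*exp(7*Integral(1/acos(c), c)/9)


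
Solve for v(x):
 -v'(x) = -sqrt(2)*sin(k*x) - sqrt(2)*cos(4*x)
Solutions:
 v(x) = C1 + sqrt(2)*sin(4*x)/4 - sqrt(2)*cos(k*x)/k


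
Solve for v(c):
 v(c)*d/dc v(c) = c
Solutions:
 v(c) = -sqrt(C1 + c^2)
 v(c) = sqrt(C1 + c^2)


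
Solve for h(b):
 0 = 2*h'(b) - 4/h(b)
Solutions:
 h(b) = -sqrt(C1 + 4*b)
 h(b) = sqrt(C1 + 4*b)


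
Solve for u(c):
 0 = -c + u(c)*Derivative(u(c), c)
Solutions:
 u(c) = -sqrt(C1 + c^2)
 u(c) = sqrt(C1 + c^2)


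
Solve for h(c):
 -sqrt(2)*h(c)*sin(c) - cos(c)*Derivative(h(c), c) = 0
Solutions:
 h(c) = C1*cos(c)^(sqrt(2))


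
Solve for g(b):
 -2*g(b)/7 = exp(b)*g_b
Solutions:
 g(b) = C1*exp(2*exp(-b)/7)


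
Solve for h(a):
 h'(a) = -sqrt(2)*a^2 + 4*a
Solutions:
 h(a) = C1 - sqrt(2)*a^3/3 + 2*a^2


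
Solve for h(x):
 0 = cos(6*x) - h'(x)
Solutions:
 h(x) = C1 + sin(6*x)/6


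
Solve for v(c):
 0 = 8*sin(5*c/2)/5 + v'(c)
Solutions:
 v(c) = C1 + 16*cos(5*c/2)/25


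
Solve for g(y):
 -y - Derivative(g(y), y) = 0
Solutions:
 g(y) = C1 - y^2/2


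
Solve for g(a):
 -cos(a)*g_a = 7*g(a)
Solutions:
 g(a) = C1*sqrt(sin(a) - 1)*(sin(a)^3 - 3*sin(a)^2 + 3*sin(a) - 1)/(sqrt(sin(a) + 1)*(sin(a)^3 + 3*sin(a)^2 + 3*sin(a) + 1))


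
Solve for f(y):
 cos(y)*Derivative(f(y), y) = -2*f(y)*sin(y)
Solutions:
 f(y) = C1*cos(y)^2


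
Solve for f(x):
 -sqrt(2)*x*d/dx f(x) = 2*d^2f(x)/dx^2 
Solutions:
 f(x) = C1 + C2*erf(2^(1/4)*x/2)


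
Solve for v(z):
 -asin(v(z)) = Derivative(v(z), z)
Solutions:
 Integral(1/asin(_y), (_y, v(z))) = C1 - z


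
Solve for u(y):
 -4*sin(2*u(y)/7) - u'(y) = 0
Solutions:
 4*y + 7*log(cos(2*u(y)/7) - 1)/4 - 7*log(cos(2*u(y)/7) + 1)/4 = C1


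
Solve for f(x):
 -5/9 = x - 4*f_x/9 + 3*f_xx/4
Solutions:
 f(x) = C1 + C2*exp(16*x/27) + 9*x^2/8 + 323*x/64


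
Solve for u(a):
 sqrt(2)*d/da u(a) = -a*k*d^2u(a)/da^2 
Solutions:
 u(a) = C1 + a^(((re(k) - sqrt(2))*re(k) + im(k)^2)/(re(k)^2 + im(k)^2))*(C2*sin(sqrt(2)*log(a)*Abs(im(k))/(re(k)^2 + im(k)^2)) + C3*cos(sqrt(2)*log(a)*im(k)/(re(k)^2 + im(k)^2)))


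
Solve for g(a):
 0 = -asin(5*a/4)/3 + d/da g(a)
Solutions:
 g(a) = C1 + a*asin(5*a/4)/3 + sqrt(16 - 25*a^2)/15


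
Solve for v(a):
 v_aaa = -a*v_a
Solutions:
 v(a) = C1 + Integral(C2*airyai(-a) + C3*airybi(-a), a)


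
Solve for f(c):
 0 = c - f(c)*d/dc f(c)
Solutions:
 f(c) = -sqrt(C1 + c^2)
 f(c) = sqrt(C1 + c^2)


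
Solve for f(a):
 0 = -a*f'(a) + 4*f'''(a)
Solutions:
 f(a) = C1 + Integral(C2*airyai(2^(1/3)*a/2) + C3*airybi(2^(1/3)*a/2), a)


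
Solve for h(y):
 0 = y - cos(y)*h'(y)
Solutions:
 h(y) = C1 + Integral(y/cos(y), y)


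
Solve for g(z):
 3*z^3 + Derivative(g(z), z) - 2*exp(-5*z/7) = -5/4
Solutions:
 g(z) = C1 - 3*z^4/4 - 5*z/4 - 14*exp(-5*z/7)/5


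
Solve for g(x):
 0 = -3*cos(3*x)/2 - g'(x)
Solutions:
 g(x) = C1 - sin(3*x)/2


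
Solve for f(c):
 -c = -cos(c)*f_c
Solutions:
 f(c) = C1 + Integral(c/cos(c), c)


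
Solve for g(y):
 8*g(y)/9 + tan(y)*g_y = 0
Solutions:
 g(y) = C1/sin(y)^(8/9)


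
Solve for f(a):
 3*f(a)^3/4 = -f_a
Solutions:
 f(a) = -sqrt(2)*sqrt(-1/(C1 - 3*a))
 f(a) = sqrt(2)*sqrt(-1/(C1 - 3*a))


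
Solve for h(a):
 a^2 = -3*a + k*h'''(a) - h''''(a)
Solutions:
 h(a) = C1 + C2*a + C3*a^2 + C4*exp(a*k) + a^5/(60*k) + a^4*(3 + 2/k)/(24*k) + a^3*(3 + 2/k)/(6*k^2)


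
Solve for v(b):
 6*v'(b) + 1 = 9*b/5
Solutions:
 v(b) = C1 + 3*b^2/20 - b/6


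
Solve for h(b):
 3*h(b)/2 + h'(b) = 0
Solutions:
 h(b) = C1*exp(-3*b/2)


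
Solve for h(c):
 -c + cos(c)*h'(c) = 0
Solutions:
 h(c) = C1 + Integral(c/cos(c), c)


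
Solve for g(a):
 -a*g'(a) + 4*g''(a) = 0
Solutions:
 g(a) = C1 + C2*erfi(sqrt(2)*a/4)


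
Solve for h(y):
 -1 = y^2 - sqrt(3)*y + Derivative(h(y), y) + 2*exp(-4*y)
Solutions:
 h(y) = C1 - y^3/3 + sqrt(3)*y^2/2 - y + exp(-4*y)/2


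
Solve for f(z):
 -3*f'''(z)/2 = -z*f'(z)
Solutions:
 f(z) = C1 + Integral(C2*airyai(2^(1/3)*3^(2/3)*z/3) + C3*airybi(2^(1/3)*3^(2/3)*z/3), z)


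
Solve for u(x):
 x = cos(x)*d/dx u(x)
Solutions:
 u(x) = C1 + Integral(x/cos(x), x)


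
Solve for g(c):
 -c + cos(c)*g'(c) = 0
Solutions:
 g(c) = C1 + Integral(c/cos(c), c)


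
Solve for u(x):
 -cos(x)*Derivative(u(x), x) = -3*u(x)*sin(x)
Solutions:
 u(x) = C1/cos(x)^3


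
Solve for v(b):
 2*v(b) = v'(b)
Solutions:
 v(b) = C1*exp(2*b)


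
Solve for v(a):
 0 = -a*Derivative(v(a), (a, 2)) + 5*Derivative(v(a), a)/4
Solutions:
 v(a) = C1 + C2*a^(9/4)


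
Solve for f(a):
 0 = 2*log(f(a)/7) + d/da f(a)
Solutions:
 -Integral(1/(-log(_y) + log(7)), (_y, f(a)))/2 = C1 - a


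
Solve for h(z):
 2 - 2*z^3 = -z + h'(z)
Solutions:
 h(z) = C1 - z^4/2 + z^2/2 + 2*z


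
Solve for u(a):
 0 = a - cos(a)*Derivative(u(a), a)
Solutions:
 u(a) = C1 + Integral(a/cos(a), a)


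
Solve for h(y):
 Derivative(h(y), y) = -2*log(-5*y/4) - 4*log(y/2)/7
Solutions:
 h(y) = C1 - 18*y*log(y)/7 + y*(-2*log(5) + 18/7 + 32*log(2)/7 - 2*I*pi)


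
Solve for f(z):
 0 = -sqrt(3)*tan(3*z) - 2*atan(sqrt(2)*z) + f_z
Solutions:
 f(z) = C1 + 2*z*atan(sqrt(2)*z) - sqrt(2)*log(2*z^2 + 1)/2 - sqrt(3)*log(cos(3*z))/3


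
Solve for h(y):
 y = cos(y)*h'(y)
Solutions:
 h(y) = C1 + Integral(y/cos(y), y)


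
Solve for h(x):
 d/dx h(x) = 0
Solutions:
 h(x) = C1


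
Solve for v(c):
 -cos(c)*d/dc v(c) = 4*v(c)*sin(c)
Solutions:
 v(c) = C1*cos(c)^4


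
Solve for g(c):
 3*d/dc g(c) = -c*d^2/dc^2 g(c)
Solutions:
 g(c) = C1 + C2/c^2


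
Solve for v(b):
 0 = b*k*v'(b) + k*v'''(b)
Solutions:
 v(b) = C1 + Integral(C2*airyai(-b) + C3*airybi(-b), b)


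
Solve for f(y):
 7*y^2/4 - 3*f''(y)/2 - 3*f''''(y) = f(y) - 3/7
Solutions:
 f(y) = 7*y^2/4 + (C1*sin(3^(3/4)*y*cos(atan(sqrt(39)/3)/2)/3) + C2*cos(3^(3/4)*y*cos(atan(sqrt(39)/3)/2)/3))*exp(-3^(3/4)*y*sin(atan(sqrt(39)/3)/2)/3) + (C3*sin(3^(3/4)*y*cos(atan(sqrt(39)/3)/2)/3) + C4*cos(3^(3/4)*y*cos(atan(sqrt(39)/3)/2)/3))*exp(3^(3/4)*y*sin(atan(sqrt(39)/3)/2)/3) - 135/28


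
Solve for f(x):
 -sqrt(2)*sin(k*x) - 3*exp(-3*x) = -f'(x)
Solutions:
 f(x) = C1 - exp(-3*x) - sqrt(2)*cos(k*x)/k


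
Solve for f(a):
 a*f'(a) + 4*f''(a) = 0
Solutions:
 f(a) = C1 + C2*erf(sqrt(2)*a/4)


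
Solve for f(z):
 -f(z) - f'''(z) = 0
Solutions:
 f(z) = C3*exp(-z) + (C1*sin(sqrt(3)*z/2) + C2*cos(sqrt(3)*z/2))*exp(z/2)


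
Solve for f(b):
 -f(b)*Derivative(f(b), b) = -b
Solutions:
 f(b) = -sqrt(C1 + b^2)
 f(b) = sqrt(C1 + b^2)


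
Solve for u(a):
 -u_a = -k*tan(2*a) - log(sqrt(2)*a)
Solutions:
 u(a) = C1 + a*log(a) - a + a*log(2)/2 - k*log(cos(2*a))/2


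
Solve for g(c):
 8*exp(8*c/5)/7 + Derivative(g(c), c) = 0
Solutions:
 g(c) = C1 - 5*exp(8*c/5)/7


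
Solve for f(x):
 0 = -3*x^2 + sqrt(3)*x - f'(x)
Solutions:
 f(x) = C1 - x^3 + sqrt(3)*x^2/2


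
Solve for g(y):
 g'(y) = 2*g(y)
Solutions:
 g(y) = C1*exp(2*y)


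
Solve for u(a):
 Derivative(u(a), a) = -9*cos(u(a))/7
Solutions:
 9*a/7 - log(sin(u(a)) - 1)/2 + log(sin(u(a)) + 1)/2 = C1


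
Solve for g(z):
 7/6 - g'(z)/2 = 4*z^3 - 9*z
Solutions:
 g(z) = C1 - 2*z^4 + 9*z^2 + 7*z/3


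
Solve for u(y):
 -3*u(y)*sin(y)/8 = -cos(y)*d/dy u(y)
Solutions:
 u(y) = C1/cos(y)^(3/8)


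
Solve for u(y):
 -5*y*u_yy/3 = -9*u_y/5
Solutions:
 u(y) = C1 + C2*y^(52/25)


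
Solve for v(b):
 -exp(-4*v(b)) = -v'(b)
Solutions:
 v(b) = log(-I*(C1 + 4*b)^(1/4))
 v(b) = log(I*(C1 + 4*b)^(1/4))
 v(b) = log(-(C1 + 4*b)^(1/4))
 v(b) = log(C1 + 4*b)/4


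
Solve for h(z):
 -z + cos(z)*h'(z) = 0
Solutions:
 h(z) = C1 + Integral(z/cos(z), z)


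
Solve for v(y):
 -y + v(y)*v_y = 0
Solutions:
 v(y) = -sqrt(C1 + y^2)
 v(y) = sqrt(C1 + y^2)


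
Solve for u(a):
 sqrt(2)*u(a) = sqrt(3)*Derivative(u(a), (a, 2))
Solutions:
 u(a) = C1*exp(-2^(1/4)*3^(3/4)*a/3) + C2*exp(2^(1/4)*3^(3/4)*a/3)


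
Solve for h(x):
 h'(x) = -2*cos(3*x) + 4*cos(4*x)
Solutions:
 h(x) = C1 - 2*sin(3*x)/3 + sin(4*x)


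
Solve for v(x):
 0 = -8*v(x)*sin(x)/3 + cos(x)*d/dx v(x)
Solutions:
 v(x) = C1/cos(x)^(8/3)


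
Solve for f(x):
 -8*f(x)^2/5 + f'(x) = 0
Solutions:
 f(x) = -5/(C1 + 8*x)


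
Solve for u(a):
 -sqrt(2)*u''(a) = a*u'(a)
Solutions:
 u(a) = C1 + C2*erf(2^(1/4)*a/2)


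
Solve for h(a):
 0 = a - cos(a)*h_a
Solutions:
 h(a) = C1 + Integral(a/cos(a), a)


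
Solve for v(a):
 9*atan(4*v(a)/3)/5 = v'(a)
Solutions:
 Integral(1/atan(4*_y/3), (_y, v(a))) = C1 + 9*a/5


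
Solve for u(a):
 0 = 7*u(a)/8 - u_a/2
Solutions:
 u(a) = C1*exp(7*a/4)


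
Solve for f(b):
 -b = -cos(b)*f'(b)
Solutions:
 f(b) = C1 + Integral(b/cos(b), b)


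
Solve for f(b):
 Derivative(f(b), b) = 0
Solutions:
 f(b) = C1


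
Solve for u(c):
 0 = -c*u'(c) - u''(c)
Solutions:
 u(c) = C1 + C2*erf(sqrt(2)*c/2)


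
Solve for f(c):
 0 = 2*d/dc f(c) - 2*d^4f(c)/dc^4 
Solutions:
 f(c) = C1 + C4*exp(c) + (C2*sin(sqrt(3)*c/2) + C3*cos(sqrt(3)*c/2))*exp(-c/2)


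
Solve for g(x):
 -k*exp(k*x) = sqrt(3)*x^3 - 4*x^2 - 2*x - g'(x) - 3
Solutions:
 g(x) = C1 + sqrt(3)*x^4/4 - 4*x^3/3 - x^2 - 3*x + exp(k*x)


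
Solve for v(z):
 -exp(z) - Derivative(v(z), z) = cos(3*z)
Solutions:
 v(z) = C1 - exp(z) - sin(3*z)/3


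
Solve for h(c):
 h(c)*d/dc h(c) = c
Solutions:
 h(c) = -sqrt(C1 + c^2)
 h(c) = sqrt(C1 + c^2)


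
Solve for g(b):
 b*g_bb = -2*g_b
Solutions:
 g(b) = C1 + C2/b


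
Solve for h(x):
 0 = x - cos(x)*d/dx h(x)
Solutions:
 h(x) = C1 + Integral(x/cos(x), x)


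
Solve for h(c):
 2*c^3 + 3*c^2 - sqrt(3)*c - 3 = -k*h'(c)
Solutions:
 h(c) = C1 - c^4/(2*k) - c^3/k + sqrt(3)*c^2/(2*k) + 3*c/k


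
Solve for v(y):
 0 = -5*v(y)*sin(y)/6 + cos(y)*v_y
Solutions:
 v(y) = C1/cos(y)^(5/6)


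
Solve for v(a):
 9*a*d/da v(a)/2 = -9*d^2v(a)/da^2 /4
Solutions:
 v(a) = C1 + C2*erf(a)


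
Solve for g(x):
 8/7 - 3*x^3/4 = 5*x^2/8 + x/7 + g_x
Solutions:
 g(x) = C1 - 3*x^4/16 - 5*x^3/24 - x^2/14 + 8*x/7


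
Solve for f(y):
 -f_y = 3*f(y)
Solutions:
 f(y) = C1*exp(-3*y)


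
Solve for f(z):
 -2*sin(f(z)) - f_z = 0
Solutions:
 f(z) = -acos((-C1 - exp(4*z))/(C1 - exp(4*z))) + 2*pi
 f(z) = acos((-C1 - exp(4*z))/(C1 - exp(4*z)))


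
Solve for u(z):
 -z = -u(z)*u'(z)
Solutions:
 u(z) = -sqrt(C1 + z^2)
 u(z) = sqrt(C1 + z^2)


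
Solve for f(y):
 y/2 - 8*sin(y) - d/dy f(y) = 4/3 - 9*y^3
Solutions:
 f(y) = C1 + 9*y^4/4 + y^2/4 - 4*y/3 + 8*cos(y)


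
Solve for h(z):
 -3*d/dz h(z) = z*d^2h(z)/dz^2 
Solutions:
 h(z) = C1 + C2/z^2


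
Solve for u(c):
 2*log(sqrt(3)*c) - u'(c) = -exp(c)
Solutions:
 u(c) = C1 + 2*c*log(c) + c*(-2 + log(3)) + exp(c)


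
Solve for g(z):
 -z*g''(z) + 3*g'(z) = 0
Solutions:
 g(z) = C1 + C2*z^4


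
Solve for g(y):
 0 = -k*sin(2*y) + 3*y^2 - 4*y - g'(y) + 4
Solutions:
 g(y) = C1 + k*cos(2*y)/2 + y^3 - 2*y^2 + 4*y


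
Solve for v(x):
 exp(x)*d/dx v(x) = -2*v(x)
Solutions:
 v(x) = C1*exp(2*exp(-x))


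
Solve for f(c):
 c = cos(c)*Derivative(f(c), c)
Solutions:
 f(c) = C1 + Integral(c/cos(c), c)


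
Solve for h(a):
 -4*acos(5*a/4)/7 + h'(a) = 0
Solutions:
 h(a) = C1 + 4*a*acos(5*a/4)/7 - 4*sqrt(16 - 25*a^2)/35


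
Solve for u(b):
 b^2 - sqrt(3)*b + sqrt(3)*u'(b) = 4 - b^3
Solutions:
 u(b) = C1 - sqrt(3)*b^4/12 - sqrt(3)*b^3/9 + b^2/2 + 4*sqrt(3)*b/3


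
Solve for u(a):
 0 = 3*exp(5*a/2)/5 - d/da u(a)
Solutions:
 u(a) = C1 + 6*exp(5*a/2)/25


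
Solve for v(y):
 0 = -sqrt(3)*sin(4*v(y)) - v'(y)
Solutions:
 v(y) = -acos((-C1 - exp(8*sqrt(3)*y))/(C1 - exp(8*sqrt(3)*y)))/4 + pi/2
 v(y) = acos((-C1 - exp(8*sqrt(3)*y))/(C1 - exp(8*sqrt(3)*y)))/4


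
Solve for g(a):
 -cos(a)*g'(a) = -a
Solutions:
 g(a) = C1 + Integral(a/cos(a), a)


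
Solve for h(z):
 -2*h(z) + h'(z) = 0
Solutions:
 h(z) = C1*exp(2*z)


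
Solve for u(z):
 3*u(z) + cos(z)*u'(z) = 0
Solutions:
 u(z) = C1*(sin(z) - 1)^(3/2)/(sin(z) + 1)^(3/2)


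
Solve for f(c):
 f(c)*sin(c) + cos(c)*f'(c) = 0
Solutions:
 f(c) = C1*cos(c)


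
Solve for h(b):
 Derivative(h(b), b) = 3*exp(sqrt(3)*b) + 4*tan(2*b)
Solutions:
 h(b) = C1 + sqrt(3)*exp(sqrt(3)*b) - 2*log(cos(2*b))


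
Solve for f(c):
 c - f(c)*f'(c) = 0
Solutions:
 f(c) = -sqrt(C1 + c^2)
 f(c) = sqrt(C1 + c^2)


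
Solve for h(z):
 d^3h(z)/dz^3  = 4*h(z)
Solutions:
 h(z) = C3*exp(2^(2/3)*z) + (C1*sin(2^(2/3)*sqrt(3)*z/2) + C2*cos(2^(2/3)*sqrt(3)*z/2))*exp(-2^(2/3)*z/2)


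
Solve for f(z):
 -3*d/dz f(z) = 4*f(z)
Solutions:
 f(z) = C1*exp(-4*z/3)


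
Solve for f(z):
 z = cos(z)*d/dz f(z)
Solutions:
 f(z) = C1 + Integral(z/cos(z), z)


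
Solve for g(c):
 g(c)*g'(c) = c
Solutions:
 g(c) = -sqrt(C1 + c^2)
 g(c) = sqrt(C1 + c^2)


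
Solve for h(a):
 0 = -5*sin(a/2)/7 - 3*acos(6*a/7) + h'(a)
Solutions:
 h(a) = C1 + 3*a*acos(6*a/7) - sqrt(49 - 36*a^2)/2 - 10*cos(a/2)/7


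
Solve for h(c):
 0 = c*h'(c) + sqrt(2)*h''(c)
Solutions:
 h(c) = C1 + C2*erf(2^(1/4)*c/2)


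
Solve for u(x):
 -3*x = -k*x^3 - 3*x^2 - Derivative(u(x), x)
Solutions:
 u(x) = C1 - k*x^4/4 - x^3 + 3*x^2/2


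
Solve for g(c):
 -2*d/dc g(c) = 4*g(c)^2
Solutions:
 g(c) = 1/(C1 + 2*c)


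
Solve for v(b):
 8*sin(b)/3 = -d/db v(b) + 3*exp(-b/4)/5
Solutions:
 v(b) = C1 + 8*cos(b)/3 - 12*exp(-b/4)/5


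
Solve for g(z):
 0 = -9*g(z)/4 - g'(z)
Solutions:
 g(z) = C1*exp(-9*z/4)


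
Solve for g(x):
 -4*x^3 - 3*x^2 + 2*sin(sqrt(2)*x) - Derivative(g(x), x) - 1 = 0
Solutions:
 g(x) = C1 - x^4 - x^3 - x - sqrt(2)*cos(sqrt(2)*x)


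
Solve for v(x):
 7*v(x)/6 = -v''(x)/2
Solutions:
 v(x) = C1*sin(sqrt(21)*x/3) + C2*cos(sqrt(21)*x/3)


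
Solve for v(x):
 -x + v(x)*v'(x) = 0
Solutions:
 v(x) = -sqrt(C1 + x^2)
 v(x) = sqrt(C1 + x^2)


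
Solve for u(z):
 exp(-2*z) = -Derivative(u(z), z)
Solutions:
 u(z) = C1 + exp(-2*z)/2


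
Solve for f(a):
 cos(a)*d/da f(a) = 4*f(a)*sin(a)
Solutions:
 f(a) = C1/cos(a)^4


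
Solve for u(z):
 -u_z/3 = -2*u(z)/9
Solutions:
 u(z) = C1*exp(2*z/3)


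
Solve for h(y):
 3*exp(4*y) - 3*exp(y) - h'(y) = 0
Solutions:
 h(y) = C1 + 3*exp(4*y)/4 - 3*exp(y)


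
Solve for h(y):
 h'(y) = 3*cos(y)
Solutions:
 h(y) = C1 + 3*sin(y)


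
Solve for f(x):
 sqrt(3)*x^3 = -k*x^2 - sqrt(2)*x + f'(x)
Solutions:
 f(x) = C1 + k*x^3/3 + sqrt(3)*x^4/4 + sqrt(2)*x^2/2


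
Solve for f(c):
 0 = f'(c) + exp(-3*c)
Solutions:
 f(c) = C1 + exp(-3*c)/3


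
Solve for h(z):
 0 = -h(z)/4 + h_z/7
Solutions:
 h(z) = C1*exp(7*z/4)


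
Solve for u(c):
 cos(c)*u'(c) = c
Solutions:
 u(c) = C1 + Integral(c/cos(c), c)


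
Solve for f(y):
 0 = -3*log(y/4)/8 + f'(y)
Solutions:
 f(y) = C1 + 3*y*log(y)/8 - 3*y*log(2)/4 - 3*y/8


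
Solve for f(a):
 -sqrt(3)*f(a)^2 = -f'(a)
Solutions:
 f(a) = -1/(C1 + sqrt(3)*a)


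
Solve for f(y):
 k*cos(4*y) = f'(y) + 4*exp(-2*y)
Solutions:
 f(y) = C1 + k*sin(4*y)/4 + 2*exp(-2*y)


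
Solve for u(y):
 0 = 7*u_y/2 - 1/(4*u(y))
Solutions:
 u(y) = -sqrt(C1 + 7*y)/7
 u(y) = sqrt(C1 + 7*y)/7


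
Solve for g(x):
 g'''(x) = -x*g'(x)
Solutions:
 g(x) = C1 + Integral(C2*airyai(-x) + C3*airybi(-x), x)


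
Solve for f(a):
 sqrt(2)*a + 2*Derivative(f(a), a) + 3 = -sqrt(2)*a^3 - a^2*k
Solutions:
 f(a) = C1 - sqrt(2)*a^4/8 - a^3*k/6 - sqrt(2)*a^2/4 - 3*a/2


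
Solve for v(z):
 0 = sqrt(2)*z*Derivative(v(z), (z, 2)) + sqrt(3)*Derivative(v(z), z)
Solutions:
 v(z) = C1 + C2*z^(1 - sqrt(6)/2)


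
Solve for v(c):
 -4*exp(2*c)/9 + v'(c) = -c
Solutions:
 v(c) = C1 - c^2/2 + 2*exp(2*c)/9


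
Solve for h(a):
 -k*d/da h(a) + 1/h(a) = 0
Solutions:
 h(a) = -sqrt(C1 + 2*a/k)
 h(a) = sqrt(C1 + 2*a/k)


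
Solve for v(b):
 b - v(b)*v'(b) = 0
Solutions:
 v(b) = -sqrt(C1 + b^2)
 v(b) = sqrt(C1 + b^2)


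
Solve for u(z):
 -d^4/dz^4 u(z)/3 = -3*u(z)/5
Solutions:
 u(z) = C1*exp(-sqrt(3)*5^(3/4)*z/5) + C2*exp(sqrt(3)*5^(3/4)*z/5) + C3*sin(sqrt(3)*5^(3/4)*z/5) + C4*cos(sqrt(3)*5^(3/4)*z/5)


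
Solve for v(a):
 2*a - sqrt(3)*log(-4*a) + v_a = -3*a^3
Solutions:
 v(a) = C1 - 3*a^4/4 - a^2 + sqrt(3)*a*log(-a) + sqrt(3)*a*(-1 + 2*log(2))


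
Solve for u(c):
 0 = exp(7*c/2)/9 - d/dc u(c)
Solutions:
 u(c) = C1 + 2*exp(7*c/2)/63


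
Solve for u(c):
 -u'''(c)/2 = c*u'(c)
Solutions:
 u(c) = C1 + Integral(C2*airyai(-2^(1/3)*c) + C3*airybi(-2^(1/3)*c), c)


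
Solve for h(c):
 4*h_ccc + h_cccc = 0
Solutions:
 h(c) = C1 + C2*c + C3*c^2 + C4*exp(-4*c)


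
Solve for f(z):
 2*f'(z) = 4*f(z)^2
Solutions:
 f(z) = -1/(C1 + 2*z)


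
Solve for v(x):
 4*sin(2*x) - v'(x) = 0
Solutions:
 v(x) = C1 - 2*cos(2*x)


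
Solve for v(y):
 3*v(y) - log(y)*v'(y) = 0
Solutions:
 v(y) = C1*exp(3*li(y))


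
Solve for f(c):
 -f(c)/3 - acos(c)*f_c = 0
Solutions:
 f(c) = C1*exp(-Integral(1/acos(c), c)/3)


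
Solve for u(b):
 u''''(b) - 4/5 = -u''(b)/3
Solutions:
 u(b) = C1 + C2*b + C3*sin(sqrt(3)*b/3) + C4*cos(sqrt(3)*b/3) + 6*b^2/5


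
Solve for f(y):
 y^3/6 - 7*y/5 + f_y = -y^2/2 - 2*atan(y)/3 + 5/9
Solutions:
 f(y) = C1 - y^4/24 - y^3/6 + 7*y^2/10 - 2*y*atan(y)/3 + 5*y/9 + log(y^2 + 1)/3


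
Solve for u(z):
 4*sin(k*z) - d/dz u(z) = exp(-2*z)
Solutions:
 u(z) = C1 + exp(-2*z)/2 - 4*cos(k*z)/k


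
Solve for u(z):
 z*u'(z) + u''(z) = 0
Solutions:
 u(z) = C1 + C2*erf(sqrt(2)*z/2)


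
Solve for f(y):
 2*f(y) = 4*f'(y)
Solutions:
 f(y) = C1*exp(y/2)


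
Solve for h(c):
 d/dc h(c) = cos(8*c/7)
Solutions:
 h(c) = C1 + 7*sin(8*c/7)/8


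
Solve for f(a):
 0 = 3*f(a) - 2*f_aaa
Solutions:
 f(a) = C3*exp(2^(2/3)*3^(1/3)*a/2) + (C1*sin(2^(2/3)*3^(5/6)*a/4) + C2*cos(2^(2/3)*3^(5/6)*a/4))*exp(-2^(2/3)*3^(1/3)*a/4)


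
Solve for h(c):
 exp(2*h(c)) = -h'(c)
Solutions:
 h(c) = log(-sqrt(-1/(C1 - c))) - log(2)/2
 h(c) = log(-1/(C1 - c))/2 - log(2)/2


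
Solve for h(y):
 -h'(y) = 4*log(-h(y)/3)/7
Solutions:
 7*Integral(1/(log(-_y) - log(3)), (_y, h(y)))/4 = C1 - y


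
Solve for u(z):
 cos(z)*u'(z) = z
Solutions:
 u(z) = C1 + Integral(z/cos(z), z)


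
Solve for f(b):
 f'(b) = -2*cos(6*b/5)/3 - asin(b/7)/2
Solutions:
 f(b) = C1 - b*asin(b/7)/2 - sqrt(49 - b^2)/2 - 5*sin(6*b/5)/9


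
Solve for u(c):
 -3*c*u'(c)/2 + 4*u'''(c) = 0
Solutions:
 u(c) = C1 + Integral(C2*airyai(3^(1/3)*c/2) + C3*airybi(3^(1/3)*c/2), c)


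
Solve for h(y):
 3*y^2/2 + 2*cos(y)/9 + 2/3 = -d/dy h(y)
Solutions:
 h(y) = C1 - y^3/2 - 2*y/3 - 2*sin(y)/9


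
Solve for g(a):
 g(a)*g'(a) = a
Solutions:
 g(a) = -sqrt(C1 + a^2)
 g(a) = sqrt(C1 + a^2)


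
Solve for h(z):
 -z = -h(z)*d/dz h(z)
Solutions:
 h(z) = -sqrt(C1 + z^2)
 h(z) = sqrt(C1 + z^2)


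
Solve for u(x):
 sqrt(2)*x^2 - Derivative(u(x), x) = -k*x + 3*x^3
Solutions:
 u(x) = C1 + k*x^2/2 - 3*x^4/4 + sqrt(2)*x^3/3


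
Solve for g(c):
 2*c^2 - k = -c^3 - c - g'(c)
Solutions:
 g(c) = C1 - c^4/4 - 2*c^3/3 - c^2/2 + c*k


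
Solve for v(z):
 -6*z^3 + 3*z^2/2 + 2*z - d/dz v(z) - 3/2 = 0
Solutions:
 v(z) = C1 - 3*z^4/2 + z^3/2 + z^2 - 3*z/2


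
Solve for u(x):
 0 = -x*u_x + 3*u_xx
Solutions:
 u(x) = C1 + C2*erfi(sqrt(6)*x/6)


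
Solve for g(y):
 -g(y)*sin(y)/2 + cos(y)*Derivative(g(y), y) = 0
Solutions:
 g(y) = C1/sqrt(cos(y))


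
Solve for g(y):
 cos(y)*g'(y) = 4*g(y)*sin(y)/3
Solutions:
 g(y) = C1/cos(y)^(4/3)


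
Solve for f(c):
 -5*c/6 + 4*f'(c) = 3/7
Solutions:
 f(c) = C1 + 5*c^2/48 + 3*c/28


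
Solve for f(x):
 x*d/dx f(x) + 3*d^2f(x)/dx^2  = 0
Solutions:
 f(x) = C1 + C2*erf(sqrt(6)*x/6)


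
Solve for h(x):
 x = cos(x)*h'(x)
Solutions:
 h(x) = C1 + Integral(x/cos(x), x)


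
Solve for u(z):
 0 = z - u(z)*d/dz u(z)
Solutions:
 u(z) = -sqrt(C1 + z^2)
 u(z) = sqrt(C1 + z^2)


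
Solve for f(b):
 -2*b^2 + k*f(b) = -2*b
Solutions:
 f(b) = 2*b*(b - 1)/k


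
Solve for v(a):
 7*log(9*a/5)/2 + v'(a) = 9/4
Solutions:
 v(a) = C1 - 7*a*log(a)/2 - 7*a*log(3) + 7*a*log(5)/2 + 23*a/4


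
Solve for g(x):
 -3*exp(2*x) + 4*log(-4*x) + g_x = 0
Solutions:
 g(x) = C1 - 4*x*log(-x) + 4*x*(1 - 2*log(2)) + 3*exp(2*x)/2


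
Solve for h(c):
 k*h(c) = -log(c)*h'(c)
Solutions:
 h(c) = C1*exp(-k*li(c))


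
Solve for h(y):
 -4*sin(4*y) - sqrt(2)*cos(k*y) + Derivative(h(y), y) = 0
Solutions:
 h(y) = C1 - cos(4*y) + sqrt(2)*sin(k*y)/k


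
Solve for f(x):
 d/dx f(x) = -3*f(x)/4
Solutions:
 f(x) = C1*exp(-3*x/4)


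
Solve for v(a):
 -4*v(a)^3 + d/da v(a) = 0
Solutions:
 v(a) = -sqrt(2)*sqrt(-1/(C1 + 4*a))/2
 v(a) = sqrt(2)*sqrt(-1/(C1 + 4*a))/2


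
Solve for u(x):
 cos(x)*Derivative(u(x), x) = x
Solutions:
 u(x) = C1 + Integral(x/cos(x), x)


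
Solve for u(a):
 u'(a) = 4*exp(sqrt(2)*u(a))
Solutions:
 u(a) = sqrt(2)*(2*log(-1/(C1 + 4*a)) - log(2))/4


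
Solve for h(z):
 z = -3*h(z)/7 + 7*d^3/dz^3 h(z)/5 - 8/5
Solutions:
 h(z) = C3*exp(105^(1/3)*z/7) - 7*z/3 + (C1*sin(3^(5/6)*35^(1/3)*z/14) + C2*cos(3^(5/6)*35^(1/3)*z/14))*exp(-105^(1/3)*z/14) - 56/15


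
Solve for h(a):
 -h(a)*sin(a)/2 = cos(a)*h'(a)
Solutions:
 h(a) = C1*sqrt(cos(a))


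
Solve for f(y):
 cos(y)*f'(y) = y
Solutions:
 f(y) = C1 + Integral(y/cos(y), y)


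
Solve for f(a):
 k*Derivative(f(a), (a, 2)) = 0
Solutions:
 f(a) = C1 + C2*a


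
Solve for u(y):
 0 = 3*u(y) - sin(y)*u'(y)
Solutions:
 u(y) = C1*(cos(y) - 1)^(3/2)/(cos(y) + 1)^(3/2)


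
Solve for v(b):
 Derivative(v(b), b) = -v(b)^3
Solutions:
 v(b) = -sqrt(2)*sqrt(-1/(C1 - b))/2
 v(b) = sqrt(2)*sqrt(-1/(C1 - b))/2


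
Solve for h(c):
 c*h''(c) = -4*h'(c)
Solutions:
 h(c) = C1 + C2/c^3


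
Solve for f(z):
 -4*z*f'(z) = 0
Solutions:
 f(z) = C1


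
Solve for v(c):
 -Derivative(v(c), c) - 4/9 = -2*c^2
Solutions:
 v(c) = C1 + 2*c^3/3 - 4*c/9


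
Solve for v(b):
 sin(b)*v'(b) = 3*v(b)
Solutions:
 v(b) = C1*(cos(b) - 1)^(3/2)/(cos(b) + 1)^(3/2)


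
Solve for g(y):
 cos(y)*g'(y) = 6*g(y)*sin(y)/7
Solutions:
 g(y) = C1/cos(y)^(6/7)


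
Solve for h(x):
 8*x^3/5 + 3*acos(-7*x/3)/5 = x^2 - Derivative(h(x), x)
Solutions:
 h(x) = C1 - 2*x^4/5 + x^3/3 - 3*x*acos(-7*x/3)/5 - 3*sqrt(9 - 49*x^2)/35


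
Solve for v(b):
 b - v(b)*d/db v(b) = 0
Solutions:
 v(b) = -sqrt(C1 + b^2)
 v(b) = sqrt(C1 + b^2)


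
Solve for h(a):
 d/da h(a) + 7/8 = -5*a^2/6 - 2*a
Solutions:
 h(a) = C1 - 5*a^3/18 - a^2 - 7*a/8


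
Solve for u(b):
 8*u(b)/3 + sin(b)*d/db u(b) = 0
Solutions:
 u(b) = C1*(cos(b) + 1)^(4/3)/(cos(b) - 1)^(4/3)


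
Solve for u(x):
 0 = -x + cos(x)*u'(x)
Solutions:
 u(x) = C1 + Integral(x/cos(x), x)


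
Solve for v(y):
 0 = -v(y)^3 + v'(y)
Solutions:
 v(y) = -sqrt(2)*sqrt(-1/(C1 + y))/2
 v(y) = sqrt(2)*sqrt(-1/(C1 + y))/2


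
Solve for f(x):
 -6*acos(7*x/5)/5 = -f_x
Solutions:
 f(x) = C1 + 6*x*acos(7*x/5)/5 - 6*sqrt(25 - 49*x^2)/35


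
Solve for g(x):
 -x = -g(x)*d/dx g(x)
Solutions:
 g(x) = -sqrt(C1 + x^2)
 g(x) = sqrt(C1 + x^2)


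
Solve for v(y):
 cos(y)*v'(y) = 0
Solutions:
 v(y) = C1


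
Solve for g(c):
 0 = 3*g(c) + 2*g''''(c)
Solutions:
 g(c) = (C1*sin(6^(1/4)*c/2) + C2*cos(6^(1/4)*c/2))*exp(-6^(1/4)*c/2) + (C3*sin(6^(1/4)*c/2) + C4*cos(6^(1/4)*c/2))*exp(6^(1/4)*c/2)


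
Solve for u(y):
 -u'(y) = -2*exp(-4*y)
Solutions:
 u(y) = C1 - exp(-4*y)/2


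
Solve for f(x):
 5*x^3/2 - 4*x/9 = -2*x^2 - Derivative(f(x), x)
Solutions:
 f(x) = C1 - 5*x^4/8 - 2*x^3/3 + 2*x^2/9


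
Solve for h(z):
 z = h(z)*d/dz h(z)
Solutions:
 h(z) = -sqrt(C1 + z^2)
 h(z) = sqrt(C1 + z^2)


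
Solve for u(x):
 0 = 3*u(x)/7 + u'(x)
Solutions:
 u(x) = C1*exp(-3*x/7)


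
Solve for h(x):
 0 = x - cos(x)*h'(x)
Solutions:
 h(x) = C1 + Integral(x/cos(x), x)


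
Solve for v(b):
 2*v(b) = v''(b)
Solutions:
 v(b) = C1*exp(-sqrt(2)*b) + C2*exp(sqrt(2)*b)


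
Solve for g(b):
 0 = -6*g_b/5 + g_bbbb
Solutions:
 g(b) = C1 + C4*exp(5^(2/3)*6^(1/3)*b/5) + (C2*sin(2^(1/3)*3^(5/6)*5^(2/3)*b/10) + C3*cos(2^(1/3)*3^(5/6)*5^(2/3)*b/10))*exp(-5^(2/3)*6^(1/3)*b/10)


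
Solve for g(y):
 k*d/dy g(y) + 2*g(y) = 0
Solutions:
 g(y) = C1*exp(-2*y/k)


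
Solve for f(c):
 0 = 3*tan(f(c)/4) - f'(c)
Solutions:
 f(c) = -4*asin(C1*exp(3*c/4)) + 4*pi
 f(c) = 4*asin(C1*exp(3*c/4))


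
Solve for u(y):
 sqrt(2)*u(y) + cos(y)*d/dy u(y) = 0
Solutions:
 u(y) = C1*(sin(y) - 1)^(sqrt(2)/2)/(sin(y) + 1)^(sqrt(2)/2)


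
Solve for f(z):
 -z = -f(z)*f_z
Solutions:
 f(z) = -sqrt(C1 + z^2)
 f(z) = sqrt(C1 + z^2)


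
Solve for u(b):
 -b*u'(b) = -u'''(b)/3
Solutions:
 u(b) = C1 + Integral(C2*airyai(3^(1/3)*b) + C3*airybi(3^(1/3)*b), b)


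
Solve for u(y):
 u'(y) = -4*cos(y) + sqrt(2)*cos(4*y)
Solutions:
 u(y) = C1 - 4*sin(y) + sqrt(2)*sin(4*y)/4


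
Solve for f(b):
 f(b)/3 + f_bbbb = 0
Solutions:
 f(b) = (C1*sin(sqrt(2)*3^(3/4)*b/6) + C2*cos(sqrt(2)*3^(3/4)*b/6))*exp(-sqrt(2)*3^(3/4)*b/6) + (C3*sin(sqrt(2)*3^(3/4)*b/6) + C4*cos(sqrt(2)*3^(3/4)*b/6))*exp(sqrt(2)*3^(3/4)*b/6)


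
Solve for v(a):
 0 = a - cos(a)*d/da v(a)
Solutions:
 v(a) = C1 + Integral(a/cos(a), a)


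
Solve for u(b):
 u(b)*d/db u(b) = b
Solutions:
 u(b) = -sqrt(C1 + b^2)
 u(b) = sqrt(C1 + b^2)


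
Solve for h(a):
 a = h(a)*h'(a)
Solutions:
 h(a) = -sqrt(C1 + a^2)
 h(a) = sqrt(C1 + a^2)


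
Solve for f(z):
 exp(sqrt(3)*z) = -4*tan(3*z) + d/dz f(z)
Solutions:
 f(z) = C1 + sqrt(3)*exp(sqrt(3)*z)/3 - 4*log(cos(3*z))/3


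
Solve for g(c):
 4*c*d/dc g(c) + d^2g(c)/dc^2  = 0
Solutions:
 g(c) = C1 + C2*erf(sqrt(2)*c)


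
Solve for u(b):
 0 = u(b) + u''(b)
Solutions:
 u(b) = C1*sin(b) + C2*cos(b)


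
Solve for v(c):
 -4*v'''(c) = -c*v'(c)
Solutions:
 v(c) = C1 + Integral(C2*airyai(2^(1/3)*c/2) + C3*airybi(2^(1/3)*c/2), c)


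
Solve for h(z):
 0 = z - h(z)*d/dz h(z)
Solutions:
 h(z) = -sqrt(C1 + z^2)
 h(z) = sqrt(C1 + z^2)


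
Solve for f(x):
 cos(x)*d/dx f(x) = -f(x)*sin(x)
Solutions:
 f(x) = C1*cos(x)


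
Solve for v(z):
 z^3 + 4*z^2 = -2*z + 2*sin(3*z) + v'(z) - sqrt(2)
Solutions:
 v(z) = C1 + z^4/4 + 4*z^3/3 + z^2 + sqrt(2)*z + 2*cos(3*z)/3


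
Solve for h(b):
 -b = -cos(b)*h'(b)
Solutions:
 h(b) = C1 + Integral(b/cos(b), b)


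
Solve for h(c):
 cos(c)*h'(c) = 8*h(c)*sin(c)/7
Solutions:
 h(c) = C1/cos(c)^(8/7)


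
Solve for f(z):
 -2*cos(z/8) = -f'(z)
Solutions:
 f(z) = C1 + 16*sin(z/8)


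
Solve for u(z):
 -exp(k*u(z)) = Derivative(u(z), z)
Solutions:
 u(z) = Piecewise((log(1/(C1*k + k*z))/k, Ne(k, 0)), (nan, True))
 u(z) = Piecewise((C1 - z, Eq(k, 0)), (nan, True))


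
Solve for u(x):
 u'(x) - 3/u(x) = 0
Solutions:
 u(x) = -sqrt(C1 + 6*x)
 u(x) = sqrt(C1 + 6*x)


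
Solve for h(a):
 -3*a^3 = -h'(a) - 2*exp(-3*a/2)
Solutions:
 h(a) = C1 + 3*a^4/4 + 4*exp(-3*a/2)/3


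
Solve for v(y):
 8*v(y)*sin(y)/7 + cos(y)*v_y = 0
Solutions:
 v(y) = C1*cos(y)^(8/7)


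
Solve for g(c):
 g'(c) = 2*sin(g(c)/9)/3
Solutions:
 -2*c/3 + 9*log(cos(g(c)/9) - 1)/2 - 9*log(cos(g(c)/9) + 1)/2 = C1


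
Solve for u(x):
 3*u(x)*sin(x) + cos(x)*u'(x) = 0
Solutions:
 u(x) = C1*cos(x)^3


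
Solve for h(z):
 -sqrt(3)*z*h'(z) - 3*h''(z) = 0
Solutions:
 h(z) = C1 + C2*erf(sqrt(2)*3^(3/4)*z/6)


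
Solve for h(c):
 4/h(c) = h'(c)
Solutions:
 h(c) = -sqrt(C1 + 8*c)
 h(c) = sqrt(C1 + 8*c)


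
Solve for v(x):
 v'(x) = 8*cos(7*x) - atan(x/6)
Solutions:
 v(x) = C1 - x*atan(x/6) + 3*log(x^2 + 36) + 8*sin(7*x)/7


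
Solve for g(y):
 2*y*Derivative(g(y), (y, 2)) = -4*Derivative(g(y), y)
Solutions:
 g(y) = C1 + C2/y


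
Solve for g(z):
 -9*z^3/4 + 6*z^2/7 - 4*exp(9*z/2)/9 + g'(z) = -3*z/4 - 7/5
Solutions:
 g(z) = C1 + 9*z^4/16 - 2*z^3/7 - 3*z^2/8 - 7*z/5 + 8*exp(9*z/2)/81


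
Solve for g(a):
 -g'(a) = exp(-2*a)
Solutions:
 g(a) = C1 + exp(-2*a)/2


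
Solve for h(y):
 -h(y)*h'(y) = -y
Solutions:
 h(y) = -sqrt(C1 + y^2)
 h(y) = sqrt(C1 + y^2)


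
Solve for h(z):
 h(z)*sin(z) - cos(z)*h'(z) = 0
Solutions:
 h(z) = C1/cos(z)


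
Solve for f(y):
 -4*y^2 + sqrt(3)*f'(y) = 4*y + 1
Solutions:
 f(y) = C1 + 4*sqrt(3)*y^3/9 + 2*sqrt(3)*y^2/3 + sqrt(3)*y/3


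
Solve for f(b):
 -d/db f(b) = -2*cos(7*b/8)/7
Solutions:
 f(b) = C1 + 16*sin(7*b/8)/49


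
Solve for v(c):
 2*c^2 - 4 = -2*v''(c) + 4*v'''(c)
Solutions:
 v(c) = C1 + C2*c + C3*exp(c/2) - c^4/12 - 2*c^3/3 - 3*c^2


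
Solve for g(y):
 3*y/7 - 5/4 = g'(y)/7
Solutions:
 g(y) = C1 + 3*y^2/2 - 35*y/4


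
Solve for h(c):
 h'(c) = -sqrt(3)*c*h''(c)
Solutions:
 h(c) = C1 + C2*c^(1 - sqrt(3)/3)


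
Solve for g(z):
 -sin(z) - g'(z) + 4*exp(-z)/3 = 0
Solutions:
 g(z) = C1 + cos(z) - 4*exp(-z)/3


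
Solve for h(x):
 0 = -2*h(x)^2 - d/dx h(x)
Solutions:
 h(x) = 1/(C1 + 2*x)


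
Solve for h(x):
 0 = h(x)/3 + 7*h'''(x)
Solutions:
 h(x) = C3*exp(-21^(2/3)*x/21) + (C1*sin(3^(1/6)*7^(2/3)*x/14) + C2*cos(3^(1/6)*7^(2/3)*x/14))*exp(21^(2/3)*x/42)


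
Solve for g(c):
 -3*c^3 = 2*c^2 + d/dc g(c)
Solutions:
 g(c) = C1 - 3*c^4/4 - 2*c^3/3
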